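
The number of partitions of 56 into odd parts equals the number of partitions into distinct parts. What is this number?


Computing partitions of 56 into odd parts (1, 3, 5, ...):
Using the generating function prod_{k>=0} 1/(1-x^(2k+1)),
the count is 7108

7108


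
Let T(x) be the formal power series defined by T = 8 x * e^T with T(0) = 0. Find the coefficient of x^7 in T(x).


Apply the Lagrange inversion formula: if T = 8 x * phi(T) with phi(t) = e^t, then
[x^n] T = 8^n * (1/n) [t^(n-1)] phi(t)^n = 8^n * (1/n) [t^(n-1)] e^(n t) = 8^n * (1/n) * n^(n-1) / (n-1)! = 8^n * n^(n-1) / n!.
When c = 1 this is the Cayley count of rooted labeled trees on n vertices, divided by n!.
For n = 7: 8^7 * 7^6 / 7! = 2097152 * 117649/5040 = 2202927104/45.

2202927104/45


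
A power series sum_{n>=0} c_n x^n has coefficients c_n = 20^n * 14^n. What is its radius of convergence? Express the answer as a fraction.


By the root test (Cauchy-Hadamard), the radius is R = 1 / limsup_n |c_n|^(1/n).
Here |c_n|^(1/n) = (20^n * 14^n)^(1/n) = 20 * 14 = 280 for all n.
So R = 1/280 = 1/280.

1/280


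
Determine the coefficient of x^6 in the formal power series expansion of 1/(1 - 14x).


The geometric series identity gives 1/(1 - c x) = sum_{k>=0} c^k x^k, so the coefficient of x^k is c^k.
Here c = 14 and k = 6.
Computing: 14^6 = 7529536

7529536


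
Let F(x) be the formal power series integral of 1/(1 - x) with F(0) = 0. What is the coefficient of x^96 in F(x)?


1/(1 - x) = sum_{k>=0} x^k. Integrating termwise and using F(0) = 0 gives
F(x) = sum_{k>=0} x^(k+1) / (k+1) = sum_{m>=1} x^m / m = -ln(1 - x).
So the coefficient of x^96 is 1/96 = 1/96.

1/96


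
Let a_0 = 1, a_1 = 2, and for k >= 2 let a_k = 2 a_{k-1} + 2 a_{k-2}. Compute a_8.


Iterating the recurrence forward:
a_0 = 1
a_1 = 2
a_2 = 2*2 + 2*1 = 6
a_3 = 2*6 + 2*2 = 16
a_4 = 2*16 + 2*6 = 44
a_5 = 2*44 + 2*16 = 120
a_6 = 2*120 + 2*44 = 328
a_7 = 2*328 + 2*120 = 896
a_8 = 2*896 + 2*328 = 2448
So a_8 = 2448.

2448


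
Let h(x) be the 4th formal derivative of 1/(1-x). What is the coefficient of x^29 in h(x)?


Differentiating 4 times: d^4/dx^4 [1/(1-x)] = 4!/(1-x)^5.
The expansion 1/(1-x)^5 = sum_{k>=0} C(k+4, 4) x^k, so the coefficient of x^n in 4!/(1-x)^5 is 4! * C(n+4, 4).
For n = 29: 24 * C(33, 4) = 24 * 40920 = 982080

982080


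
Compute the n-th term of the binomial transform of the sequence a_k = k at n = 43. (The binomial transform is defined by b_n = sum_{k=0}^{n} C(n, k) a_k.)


With a_k = k, b_n = sum_{k=0}^{n} C(n, k) k. Using k * C(n, k) = n * C(n-1, k-1) gives b_n = n * sum_{k>=1} C(n-1, k-1) = n * 2^(n-1).
For n = 43: 43 * 2^42 = 43 * 4398046511104 = 189115999977472.

189115999977472


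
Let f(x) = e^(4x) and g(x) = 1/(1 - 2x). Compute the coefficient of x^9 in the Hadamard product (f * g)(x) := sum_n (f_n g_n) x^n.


Expanding: f_k = 4^k/k! (from e^(4x)) and g_k = 2^k (from 1/(1 - 2x)). So the Hadamard coefficient (f * g)_k = 4^k 2^k / k! = (8)^k / k!.
For k = 9: 8^9/9! = 134217728/362880 = 1048576/2835.

1048576/2835


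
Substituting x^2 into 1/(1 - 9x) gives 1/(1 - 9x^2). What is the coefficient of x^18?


The coefficient of x^(2m) in 1/(1 - 9x^2) is 9^m.
With n = 18 = 2*9, the coefficient is 9^9 = 387420489.

387420489


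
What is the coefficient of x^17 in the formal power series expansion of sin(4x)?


The Maclaurin series is sin(t) = sum_{k>=0} (-1)^k t^(2k+1) / (2k+1)!, so substituting t = 4x, only odd powers of x are nonzero, with coefficient of x^(2k+1) equal to (-1)^k 4^(2k+1) / (2k+1)!.
Write 17 = 2*8 + 1, giving the coefficient (-1)^8 * 4^17 / 17! = 17179869184/355687428096000 = 524288/10854718875.

524288/10854718875


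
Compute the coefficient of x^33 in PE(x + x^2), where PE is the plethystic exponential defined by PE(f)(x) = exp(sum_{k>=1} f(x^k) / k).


With f(x) = x + x^2, the exponent is sum_{k>=1} (x^k + x^(2k)) / k = -ln(1 - x) - ln(1 - x^2). Exponentiating:
PE(x + x^2) = 1 / ((1 - x)(1 - x^2)).
This is the generating function for partitions of n into parts of size 1 or 2. The number of 2's can be any j in 0..16, and the rest are 1's, so
[x^33] = floor(33/2) + 1 = 17.

17


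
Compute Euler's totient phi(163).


phi(n) counts integers in [1, n] coprime to n. Using the multiplicative formula phi(n) = n * prod_{p | n} (1 - 1/p):
163 = 163, so
phi(163) = 163 * (1 - 1/163) = 162.

162


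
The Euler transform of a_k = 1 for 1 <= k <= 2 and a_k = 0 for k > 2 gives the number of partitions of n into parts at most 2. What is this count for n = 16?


Partitions of 16 into parts at most 2:
Using generating function (1-x)^(-1)(1-x^2)^(-1),
the coefficient of x^16 = 9

9


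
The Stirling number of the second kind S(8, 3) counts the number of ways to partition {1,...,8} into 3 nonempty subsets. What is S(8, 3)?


Using the explicit formula S(n,k) = (1/k!) sum_{j=0}^{k} (-1)^(k-j) C(k,j) j^n:
S(8, 3) = 966
Equivalently, S(n,k) is n! times the coefficient of x^n in the EGF (e^x - 1)^k / k!.

966


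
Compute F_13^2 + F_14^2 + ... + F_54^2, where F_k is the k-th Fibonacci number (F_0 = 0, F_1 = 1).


There is a standard identity sum_{k=0}^{N} F_k^2 = F_N * F_{N+1} (proved inductively from the telescoping relation F_k^2 = F_k F_{k+1} - F_{k-1} F_k). Then
sum_{k=13}^{54} F_k^2 = F_54 F_55 - F_12 F_13.
Computing: F_54 = 86267571272, F_55 = 139583862445, F_12 = 144, F_13 = 233.
Sum = 86267571272 * 139583862445 - 144 * 233 = 12041560801895081646488.

12041560801895081646488


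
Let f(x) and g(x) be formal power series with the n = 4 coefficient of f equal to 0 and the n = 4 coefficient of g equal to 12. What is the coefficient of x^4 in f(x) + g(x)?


Addition of formal power series is termwise.
The coefficient of x^4 in f + g = 0 + 12
= 12

12


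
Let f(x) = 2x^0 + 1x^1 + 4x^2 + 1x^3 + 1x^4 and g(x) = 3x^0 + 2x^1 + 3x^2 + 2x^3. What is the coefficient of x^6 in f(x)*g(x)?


Cauchy product at x^6:
1*2 + 1*3
= 5

5


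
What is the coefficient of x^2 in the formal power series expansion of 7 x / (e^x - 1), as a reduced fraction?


The exponential generating function for Bernoulli numbers is
x / (e^x - 1) = sum_{k>=0} B_k x^k / k!.
So the coefficient of x^2 in 7 x / (e^x - 1) is 7 B_2 / 2!.
Computing: B_2 = 1/6, 2! = 2, giving
7 * 1/6 / 2 = 7/12.

7/12


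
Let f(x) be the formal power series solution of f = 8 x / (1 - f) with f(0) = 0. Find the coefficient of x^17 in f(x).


Apply Lagrange inversion: f = 8 x * phi(f) with phi(t) = 1/(1 - t), so
[x^n] f = 8^n * (1/n) [t^(n-1)] phi(t)^n = 8^n * (1/n) [t^(n-1)] (1 - t)^(-n) = 8^n * (1/n) C(2n - 2, n - 1) = 8^n * C_{n-1}.
For n = 17: C_16 = C(32, 16) / 17 = 601080390/17 = 35357670.
With the 8^17 = 2251799813685248 factor, the coefficient is 2251799813685248 * 35357670 = 79618394718344482652160.

79618394718344482652160


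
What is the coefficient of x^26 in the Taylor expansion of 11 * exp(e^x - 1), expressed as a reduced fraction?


exp(e^x - 1) = sum_{k>=0} Bell_k x^k / k!, where Bell_k is the k-th Bell number.
So the coefficient of x^26 is 11 * Bell_26 / 26!.
Computing: Bell_26 = 49631246523618756274 and 26! = 403291461126605635584000000, giving
11 * 49631246523618756274/403291461126605635584000000 = 1459742544812316361/1078319414777020416000000.

1459742544812316361/1078319414777020416000000


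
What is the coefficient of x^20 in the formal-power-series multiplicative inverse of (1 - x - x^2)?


Let the inverse be f(x) = sum_{k>=0} a_k x^k. From f(x) * (1 - x - x^2) = 1 and matching coefficients:
 x^0: a_0 = 1.
 x^1: a_1 - a_0 = 0, so a_1 = 1.
 x^k (k >= 2): a_k - a_{k-1} - a_{k-2} = 0, i.e. a_k = a_{k-1} + a_{k-2}.
This is the Fibonacci-type recurrence shifted so that a_0 = a_1 = 1.
Iterating: a_0=1, a_1=1, a_2=2, a_3=3, a_4=5, a_5=8, a_6=13, a_7=21, a_8=34, a_9=55, ...
a_20 = 10946.

10946


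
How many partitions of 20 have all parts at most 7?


Using the generating function (1-x)^(-1)(1-x^2)^(-1)...(1-x^7)^(-1),
the coefficient of x^20 counts these restricted partitions.
Result = 364

364


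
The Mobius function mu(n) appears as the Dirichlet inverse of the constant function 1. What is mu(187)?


187 = 11 * 17 (all distinct primes).
mu(187) = (-1)^2 = 1

1


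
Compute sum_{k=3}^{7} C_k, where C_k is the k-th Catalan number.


C_3 through C_7: 5, 14, 42, 132, 429
Sum = 5 + 14 + 42 + 132 + 429
= 622

622


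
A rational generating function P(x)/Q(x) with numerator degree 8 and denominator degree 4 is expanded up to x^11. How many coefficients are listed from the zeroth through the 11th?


Expanding up to x^11 gives the coefficients for x^0, x^1, ..., x^11.
That is 11 + 1 = 12 coefficients in total.

12


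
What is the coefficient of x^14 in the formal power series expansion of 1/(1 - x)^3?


The expansion 1/(1 - x)^r = sum_{k>=0} C(k + r - 1, r - 1) x^k follows from the multiset / negative-binomial theorem (or from repeated differentiation of the geometric series).
For r = 3 and k = 14:
C(16, 2) = 20922789888000 / (2 * 87178291200) = 120.

120


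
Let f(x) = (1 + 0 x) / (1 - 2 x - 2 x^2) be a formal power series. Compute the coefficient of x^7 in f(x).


Write f(x) = sum_{k>=0} a_k x^k. Multiplying both sides by 1 - 2 x - 2 x^2 gives
(1 - 2 x - 2 x^2) sum_{k>=0} a_k x^k = 1 + 0 x.
Matching coefficients:
 x^0: a_0 = 1
 x^1: a_1 - 2 a_0 = 0  =>  a_1 = 2*1 + 0 = 2
 x^k (k >= 2): a_k = 2 a_{k-1} + 2 a_{k-2}.
Iterating: a_2 = 6, a_3 = 16, a_4 = 44, a_5 = 120, a_6 = 328, a_7 = 896.
So the coefficient of x^7 is 896.

896


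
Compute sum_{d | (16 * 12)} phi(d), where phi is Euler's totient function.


First, 16 * 12 = 192. One classical identity is sum_{d | n} phi(d) = n (each k in [1, n] has a unique gcd with n, and among the k's with gcd(k, n) = n/d there are phi(d) of them). So the sum equals 192. We also verify directly:
Divisors of 192: 1, 2, 3, 4, 6, 8, 12, 16, 24, 32, 48, 64, 96, 192.
phi values: 1, 1, 2, 2, 2, 4, 4, 8, 8, 16, 16, 32, 32, 64.
Sum = 192.

192


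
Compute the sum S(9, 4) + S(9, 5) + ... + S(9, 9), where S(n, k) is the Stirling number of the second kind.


By definition, S(n, k) counts partitions of an n-set into exactly k nonempty blocks.
Computing row n = 9 for k = 4..9:
S(9, k): 7770, 6951, 2646, 462, 36, 1
Sum = 17866.

17866


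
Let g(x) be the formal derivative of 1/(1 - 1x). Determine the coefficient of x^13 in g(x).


Differentiate termwise: d/dx sum_{k>=0} 1^k x^k = sum_{k>=1} k 1^k x^(k-1) = sum_{j>=0} (j+1) 1^(j+1) x^j.
Equivalently, d/dx [1/(1 - 1x)] = 1/(1 - 1x)^2.
For j = 13: 14 * 1^14 = 14 * 1 = 14.

14


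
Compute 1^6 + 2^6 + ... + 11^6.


This power sum has a closed form given by Faulhaber's formula
sum_{k=1}^{m} k^p = (1 / (p + 1)) * sum_{j=0}^{p} C(p + 1, j) B_j m^(p + 1 - j),
but for small m direct computation is fastest:
1 + 64 + 729 + 4096 + 15625 + 46656 + 117649 + 262144 + 531441 + 1000000 + 1771561 = 3749966.

3749966


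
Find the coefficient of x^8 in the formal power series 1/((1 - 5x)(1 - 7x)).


By partial fractions or Cauchy convolution:
The coefficient equals sum_{k=0}^{8} 5^k * 7^(8-k).
= 19200241

19200241


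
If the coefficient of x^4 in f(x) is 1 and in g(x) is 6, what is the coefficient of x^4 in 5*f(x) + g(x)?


Scalar multiplication scales coefficients: 5 * 1 = 5.
Then add the g coefficient: 5 + 6
= 11

11


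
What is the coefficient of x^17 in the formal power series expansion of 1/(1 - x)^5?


The negative binomial / multiset identity is
1/(1 - x)^r = sum_{k>=0} C(k + r - 1, r - 1) x^k.
Here r = 5 and k = 17, so the coefficient is
C(17 + 4, 4) = C(21, 4)
= 5985

5985


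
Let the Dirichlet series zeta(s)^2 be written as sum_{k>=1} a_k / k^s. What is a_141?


The Dirichlet convolution of the constant function 1 with itself gives (1 * 1)(k) = sum_{d | k} 1 = d(k), the number of positive divisors of k.
Since zeta(s) = sum_{k>=1} 1/k^s, we have zeta(s)^2 = sum_{k>=1} d(k)/k^s, so a_k = d(k).
For k = 141: the divisors are 1, 3, 47, 141.
Count = 4.

4


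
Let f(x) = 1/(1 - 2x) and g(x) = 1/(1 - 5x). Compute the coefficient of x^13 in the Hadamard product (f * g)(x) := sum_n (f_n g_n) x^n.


f has coefficients f_k = 2^k and g has coefficients g_k = 5^k, so the Hadamard product has coefficient (f*g)_k = 2^k * 5^k = 10^k.
For k = 13: 10^13 = 10000000000000.

10000000000000


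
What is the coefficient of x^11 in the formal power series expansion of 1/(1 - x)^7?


The expansion 1/(1 - x)^r = sum_{k>=0} C(k + r - 1, r - 1) x^k follows from the multiset / negative-binomial theorem (or from repeated differentiation of the geometric series).
For r = 7 and k = 11:
C(17, 6) = 355687428096000 / (720 * 39916800) = 12376.

12376


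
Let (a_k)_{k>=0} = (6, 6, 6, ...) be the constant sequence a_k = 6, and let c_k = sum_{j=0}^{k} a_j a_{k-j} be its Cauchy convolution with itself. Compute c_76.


Since a_j = 6 for all j >= 0, the convolution sum becomes
c_k = sum_{j=0}^{k} 6 * 6 = 36 * (k + 1).
Equivalently, the generating function of (a_k) is 6/(1 - x) and its square is 36/(1 - x)^2 = sum_{k>=0} 36(k + 1) x^k.
For k = 76: 36 * 77 = 2772.

2772


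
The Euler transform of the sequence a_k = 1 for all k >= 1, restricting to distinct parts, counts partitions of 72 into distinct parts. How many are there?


Partitions of 72 into distinct parts can be computed via generating function.
Product (1+x)(1+x^2)(1+x^3)...
The coefficient of x^72 = 36352

36352


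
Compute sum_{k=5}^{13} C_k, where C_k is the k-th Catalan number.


C_5 through C_13: 42, 132, 429, 1430, 4862, 16796, 58786, 208012, 742900
Sum = 42 + 132 + 429 + 1430 + 4862 + 16796 + 58786 + 208012 + 742900
= 1033389

1033389


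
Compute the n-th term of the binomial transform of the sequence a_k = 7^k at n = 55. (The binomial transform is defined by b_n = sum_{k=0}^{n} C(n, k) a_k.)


With a_k = 7^k, b_n = sum_{k=0}^{n} C(n, k) 7^k = (1 + 7)^n by the binomial theorem.
For n = 55: (1 + 7)^55 = 8^55 = 46768052394588893382517914646921056628989841375232.

46768052394588893382517914646921056628989841375232


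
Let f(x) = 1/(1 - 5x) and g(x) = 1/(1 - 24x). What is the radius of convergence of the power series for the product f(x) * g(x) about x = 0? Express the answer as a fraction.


The radius of 1/(1 - 5x) is 1/5 (nearest singularity at x = 1/5), and the radius of 1/(1 - 24x) is 1/24.
The product f(x)*g(x) = 1/((1 - 5x)(1 - 24x)) has singularities at both 1/5 and 1/24, so its radius of convergence is the distance to the nearest one:
min(1/5, 1/24) = 1/24.

1/24


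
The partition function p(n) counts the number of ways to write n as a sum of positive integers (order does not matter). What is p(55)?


Using the generating function prod_{k>=1} 1/(1-x^k), we compute p(55).
By dynamic programming over parts 1 through 55:
p(55) = 451276

451276


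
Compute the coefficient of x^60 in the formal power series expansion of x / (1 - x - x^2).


Let f(x) = sum_{k>=0} a_k x^k. Multiplying f(x) * (1 - x - x^2) = x and matching coefficients gives a_0 = 0, a_1 = 1, and a_k = a_{k-1} + a_{k-2} for k >= 2. These are the Fibonacci numbers F_k.
Iterating from F_0 = 0, F_1 = 1:
F_0=0, F_1=1, F_2=1, F_3=2, F_4=3, F_5=5, F_6=8, F_7=13, F_8=21, F_9=34, ...
F_60 = 1548008755920.

1548008755920


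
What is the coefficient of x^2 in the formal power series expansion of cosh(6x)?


The Maclaurin series is cosh(t) = sum_{m>=0} t^(2m) / (2m)!, so substituting t = 6x, only even powers of x are nonzero, with coefficient of x^(2m) equal to 6^(2m) / (2m)!.
For x^2 the coefficient is 6^2/2! = 36/2 = 18.

18


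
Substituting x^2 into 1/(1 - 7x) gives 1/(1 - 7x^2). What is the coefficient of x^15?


Since 1/(1 - 7x^2) only has even powers of x,
the coefficient of x^15 (odd) is 0.

0


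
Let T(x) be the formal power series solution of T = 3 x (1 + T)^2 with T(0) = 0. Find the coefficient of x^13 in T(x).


Apply the Lagrange inversion formula: if T = 3 x * phi(T) with phi(t) = (1 + t)^2, then [x^n] T = 3^n * (1/n) [t^(n-1)] phi(t)^n = 3^n * (1/n) [t^(n-1)] (1 + t)^(2n) = 3^n * (1/n) C(2n, n-1).
Using the identity C(2n, n-1) = C(2n, n) * n / (n+1), the unscaled factor equals C(2n, n) / (n+1) = C_n, the n-th Catalan number.
For n = 13: C_13 = C(26, 13) / 14 = 10400600/14 = 742900.
With the 3^13 = 1594323 factor, the coefficient is 1594323 * 742900 = 1184422556700.

1184422556700


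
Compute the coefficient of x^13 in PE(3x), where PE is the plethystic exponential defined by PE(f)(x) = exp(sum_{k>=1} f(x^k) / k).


With f(x) = 3x, the exponent is sum_{k>=1} 3 x^k / k = 3 * (-ln(1 - x)). Exponentiating:
PE(3x) = exp(-3 ln(1 - x)) = 1/(1 - x)^3.
By the negative binomial expansion, [x^n] 1/(1 - x)^3 = C(n + 2, 2).
For n = 13: C(15, 2) = 105.

105


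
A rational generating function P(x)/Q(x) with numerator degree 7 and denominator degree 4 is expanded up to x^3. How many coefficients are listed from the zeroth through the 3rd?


Expanding up to x^3 gives the coefficients for x^0, x^1, ..., x^3.
That is 3 + 1 = 4 coefficients in total.

4


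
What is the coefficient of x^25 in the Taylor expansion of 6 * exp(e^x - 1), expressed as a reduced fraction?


exp(e^x - 1) = sum_{k>=0} Bell_k x^k / k!, where Bell_k is the k-th Bell number.
So the coefficient of x^25 is 6 * Bell_25 / 25!.
Computing: Bell_25 = 4638590332229999353 and 25! = 15511210043330985984000000, giving
6 * 4638590332229999353/15511210043330985984000000 = 356814640940769181/198861667222192128000000.

356814640940769181/198861667222192128000000


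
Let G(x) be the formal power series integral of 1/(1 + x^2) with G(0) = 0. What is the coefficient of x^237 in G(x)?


1/(1 + x^2) = sum_{j>=0} (-1)^j x^(2j). Integrating termwise with G(0) = 0:
G(x) = sum_{j>=0} (-1)^j x^(2j+1) / (2j+1) = arctan(x).
Only odd powers are nonzero. For x^237 write 237 = 2*118 + 1, giving
(-1)^118 / 237 = 1/237 = 1/237.

1/237


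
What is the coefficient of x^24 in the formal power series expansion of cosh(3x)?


The Maclaurin series is cosh(t) = sum_{m>=0} t^(2m) / (2m)!, so substituting t = 3x, only even powers of x are nonzero, with coefficient of x^(2m) equal to 3^(2m) / (2m)!.
For x^24 the coefficient is 3^24/24! = 282429536481/620448401733239439360000 = 4782969/10507348163952640000.

4782969/10507348163952640000


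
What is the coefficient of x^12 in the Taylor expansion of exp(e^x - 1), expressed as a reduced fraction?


exp(e^x - 1) = sum_{k>=0} Bell_k x^k / k!, where Bell_k is the k-th Bell number.
So the coefficient of x^12 is Bell_12 / 12!.
Computing: Bell_12 = 4213597 and 12! = 479001600, giving
4213597/479001600 = 4213597/479001600.

4213597/479001600


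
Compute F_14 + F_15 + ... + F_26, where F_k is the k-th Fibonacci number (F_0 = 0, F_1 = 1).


Use the identity sum_{k=0}^{N} F_k = F_{N+2} - 1 (which follows from F_{k+2} - F_{k+1} = F_k). Then
sum_{k=14}^{26} F_k = (F_{28} - 1) - (F_{15} - 1) = F_{28} - F_{15}.
Computing: F_{28} = 317811, F_{15} = 610, so
Sum = 317811 - 610 = 317201.

317201


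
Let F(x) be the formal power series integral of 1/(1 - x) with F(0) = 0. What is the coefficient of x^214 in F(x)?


1/(1 - x) = sum_{k>=0} x^k. Integrating termwise and using F(0) = 0 gives
F(x) = sum_{k>=0} x^(k+1) / (k+1) = sum_{m>=1} x^m / m = -ln(1 - x).
So the coefficient of x^214 is 1/214 = 1/214.

1/214


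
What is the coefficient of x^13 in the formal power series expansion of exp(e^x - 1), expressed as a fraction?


exp(e^x - 1) is the exponential generating function for the Bell numbers Bell_k: exp(e^x - 1) = sum_{k>=0} Bell_k x^k / k!.
So the coefficient of x^13 in exp(e^x - 1) is Bell_13 / 13!.
Computing: Bell_13 = 27644437 and 13! = 6227020800, giving
27644437/6227020800 = 27644437/6227020800.

27644437/6227020800


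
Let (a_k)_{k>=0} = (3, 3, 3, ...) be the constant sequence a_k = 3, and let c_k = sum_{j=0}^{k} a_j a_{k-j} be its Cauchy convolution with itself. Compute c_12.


Since a_j = 3 for all j >= 0, the convolution sum becomes
c_k = sum_{j=0}^{k} 3 * 3 = 9 * (k + 1).
Equivalently, the generating function of (a_k) is 3/(1 - x) and its square is 9/(1 - x)^2 = sum_{k>=0} 9(k + 1) x^k.
For k = 12: 9 * 13 = 117.

117


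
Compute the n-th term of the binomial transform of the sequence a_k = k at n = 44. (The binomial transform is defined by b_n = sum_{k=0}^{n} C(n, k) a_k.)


With a_k = k, b_n = sum_{k=0}^{n} C(n, k) k. Using k * C(n, k) = n * C(n-1, k-1) gives b_n = n * sum_{k>=1} C(n-1, k-1) = n * 2^(n-1).
For n = 44: 44 * 2^43 = 44 * 8796093022208 = 387028092977152.

387028092977152


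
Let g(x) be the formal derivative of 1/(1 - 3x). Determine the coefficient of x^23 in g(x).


Differentiate termwise: d/dx sum_{k>=0} 3^k x^k = sum_{k>=1} k 3^k x^(k-1) = sum_{j>=0} (j+1) 3^(j+1) x^j.
Equivalently, d/dx [1/(1 - 3x)] = 3/(1 - 3x)^2.
For j = 23: 24 * 3^24 = 24 * 282429536481 = 6778308875544.

6778308875544


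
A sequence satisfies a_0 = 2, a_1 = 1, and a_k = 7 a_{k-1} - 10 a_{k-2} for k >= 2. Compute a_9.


The characteristic equation is t^2 - 7 t + 10 = 0, with roots r_1 = 5 and r_2 = 2 (so c_1 = r_1 + r_2, c_2 = -r_1 r_2 as required).
One can use the closed form a_n = A r_1^n + B r_2^n, but direct iteration is more reliable:
a_0 = 2, a_1 = 1, a_2 = -13, a_3 = -101, a_4 = -577, a_5 = -3029, a_6 = -15433, a_7 = -77741, a_8 = -389857, a_9 = -1951589.
So a_9 = -1951589.

-1951589


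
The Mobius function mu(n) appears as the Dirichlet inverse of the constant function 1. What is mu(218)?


218 = 2 * 109 (all distinct primes).
mu(218) = (-1)^2 = 1

1


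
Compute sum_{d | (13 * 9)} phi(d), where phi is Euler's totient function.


First, 13 * 9 = 117. One classical identity is sum_{d | n} phi(d) = n (each k in [1, n] has a unique gcd with n, and among the k's with gcd(k, n) = n/d there are phi(d) of them). So the sum equals 117. We also verify directly:
Divisors of 117: 1, 3, 9, 13, 39, 117.
phi values: 1, 2, 6, 12, 24, 72.
Sum = 117.

117


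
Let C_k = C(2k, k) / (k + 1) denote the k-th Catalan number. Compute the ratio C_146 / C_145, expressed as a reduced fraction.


Using C_k = (2k)! / (k! (k+1)!), the ratio C_{k+1}/C_k simplifies to
C_{k+1}/C_k = [(2k+2)! / ((k+1)! (k+2)!)] * [k! (k+1)! / (2k)!]
 = (2k+2)(2k+1) / ((k+1)(k+2)) = 2(2k+1) / (k+2).
For k = 145: 2(2*145 + 1) / (145 + 2) = 582/147 = 194/49.

194/49


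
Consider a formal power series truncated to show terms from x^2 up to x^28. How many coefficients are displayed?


From x^2 to x^28 inclusive, the count is 28 - 2 + 1 = 27.

27


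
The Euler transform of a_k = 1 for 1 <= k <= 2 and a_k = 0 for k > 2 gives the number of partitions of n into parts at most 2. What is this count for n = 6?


Partitions of 6 into parts at most 2:
Using generating function (1-x)^(-1)(1-x^2)^(-1),
the coefficient of x^6 = 4

4


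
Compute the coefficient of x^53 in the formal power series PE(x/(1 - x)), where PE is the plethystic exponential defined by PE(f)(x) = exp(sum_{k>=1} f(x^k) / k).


For f(x) = x/(1 - x) we have
sum_{k>=1} f(x^k) / k = sum_{k>=1} (1/k) * x^k / (1 - x^k) = sum_{k, m >= 1} x^(k m) / k,
which after exponentiating simplifies to
PE(x/(1 - x)) = prod_{k>=1} 1 / (1 - x^k).
This is the generating function for the partition function p(n), so the coefficient of x^53 is p(53).
Computing p(53) by dynamic programming over parts 1, 2, ..., 53: p(53) = 329931.

329931


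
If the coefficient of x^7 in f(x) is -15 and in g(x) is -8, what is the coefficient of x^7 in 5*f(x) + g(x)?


Scalar multiplication scales coefficients: 5 * -15 = -75.
Then add the g coefficient: -75 + -8
= -83

-83


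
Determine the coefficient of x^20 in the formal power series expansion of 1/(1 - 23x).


The geometric series identity gives 1/(1 - c x) = sum_{k>=0} c^k x^k, so the coefficient of x^k is c^k.
Here c = 23 and k = 20.
Computing: 23^20 = 1716155831334586342923895201

1716155831334586342923895201


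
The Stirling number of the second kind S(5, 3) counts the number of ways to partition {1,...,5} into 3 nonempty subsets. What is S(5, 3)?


Using the explicit formula S(n,k) = (1/k!) sum_{j=0}^{k} (-1)^(k-j) C(k,j) j^n:
S(5, 3) = 25
Equivalently, S(n,k) is n! times the coefficient of x^n in the EGF (e^x - 1)^k / k!.

25


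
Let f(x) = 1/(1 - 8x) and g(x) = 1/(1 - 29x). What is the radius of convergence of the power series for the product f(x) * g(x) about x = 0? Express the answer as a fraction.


The radius of 1/(1 - 8x) is 1/8 (nearest singularity at x = 1/8), and the radius of 1/(1 - 29x) is 1/29.
The product f(x)*g(x) = 1/((1 - 8x)(1 - 29x)) has singularities at both 1/8 and 1/29, so its radius of convergence is the distance to the nearest one:
min(1/8, 1/29) = 1/29.

1/29


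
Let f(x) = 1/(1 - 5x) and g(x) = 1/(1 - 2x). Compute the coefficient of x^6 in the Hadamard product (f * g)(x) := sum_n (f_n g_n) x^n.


f has coefficients f_k = 5^k and g has coefficients g_k = 2^k, so the Hadamard product has coefficient (f*g)_k = 5^k * 2^k = 10^k.
For k = 6: 10^6 = 1000000.

1000000


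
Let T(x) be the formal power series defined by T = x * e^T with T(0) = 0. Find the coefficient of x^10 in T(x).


Apply the Lagrange inversion formula: if T = x * phi(T) with phi(t) = e^t, then
[x^n] T = (1/n) [t^(n-1)] phi(t)^n = (1/n) [t^(n-1)] e^(n t) = (1/n) * n^(n-1) / (n-1)! = n^(n-1) / n!.
When c = 1 this is the Cayley count of rooted labeled trees on n vertices, divided by n!.
For n = 10: 10^9 / 10! = 1000000000/3628800 = 156250/567.

156250/567


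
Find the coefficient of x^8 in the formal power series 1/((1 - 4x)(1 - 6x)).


By partial fractions or Cauchy convolution:
The coefficient equals sum_{k=0}^{8} 4^k * 6^(8-k).
= 4907776

4907776


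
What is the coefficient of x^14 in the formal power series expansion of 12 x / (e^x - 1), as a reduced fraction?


The exponential generating function for Bernoulli numbers is
x / (e^x - 1) = sum_{k>=0} B_k x^k / k!.
So the coefficient of x^14 in 12 x / (e^x - 1) is 12 B_14 / 14!.
Computing: B_14 = 7/6, 14! = 87178291200, giving
12 * 7/6 / 87178291200 = 1/6227020800.

1/6227020800


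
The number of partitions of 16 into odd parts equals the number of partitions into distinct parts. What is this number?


Computing partitions of 16 into odd parts (1, 3, 5, ...):
Using the generating function prod_{k>=0} 1/(1-x^(2k+1)),
the count is 32

32


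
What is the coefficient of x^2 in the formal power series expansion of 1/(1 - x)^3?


The expansion 1/(1 - x)^r = sum_{k>=0} C(k + r - 1, r - 1) x^k follows from the multiset / negative-binomial theorem (or from repeated differentiation of the geometric series).
For r = 3 and k = 2:
C(4, 2) = 24 / (2 * 2) = 6.

6


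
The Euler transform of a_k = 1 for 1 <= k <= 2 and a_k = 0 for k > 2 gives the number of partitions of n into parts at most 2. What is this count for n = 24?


Partitions of 24 into parts at most 2:
Using generating function (1-x)^(-1)(1-x^2)^(-1),
the coefficient of x^24 = 13

13


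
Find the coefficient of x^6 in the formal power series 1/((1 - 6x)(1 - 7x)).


By partial fractions or Cauchy convolution:
The coefficient equals sum_{k=0}^{6} 6^k * 7^(6-k).
= 543607

543607


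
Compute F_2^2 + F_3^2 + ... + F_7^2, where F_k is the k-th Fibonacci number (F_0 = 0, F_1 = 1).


There is a standard identity sum_{k=0}^{N} F_k^2 = F_N * F_{N+1} (proved inductively from the telescoping relation F_k^2 = F_k F_{k+1} - F_{k-1} F_k). Then
sum_{k=2}^{7} F_k^2 = F_7 F_8 - F_1 F_2.
Computing: F_7 = 13, F_8 = 21, F_1 = 1, F_2 = 1.
Sum = 13 * 21 - 1 * 1 = 272.

272


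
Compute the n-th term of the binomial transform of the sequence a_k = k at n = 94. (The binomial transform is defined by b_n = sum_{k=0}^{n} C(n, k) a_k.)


With a_k = k, b_n = sum_{k=0}^{n} C(n, k) k. Using k * C(n, k) = n * C(n-1, k-1) gives b_n = n * sum_{k>=1} C(n-1, k-1) = n * 2^(n-1).
For n = 94: 94 * 2^93 = 94 * 9903520314283042199192993792 = 930930909542605966724141416448.

930930909542605966724141416448


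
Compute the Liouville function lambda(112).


The Liouville function is lambda(k) = (-1)^Omega(k), where Omega(k) counts the prime factors of k with multiplicity.
Factoring: 112 = 2 * 2 * 2 * 2 * 7, so Omega(112) = 5.
lambda(112) = (-1)^5 = -1.

-1


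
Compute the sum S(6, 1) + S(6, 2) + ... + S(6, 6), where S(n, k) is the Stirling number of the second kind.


By definition, S(n, k) counts partitions of an n-set into exactly k nonempty blocks.
Computing row n = 6 for k = 1..6:
S(6, k): 1, 31, 90, 65, 15, 1
Sum = 203. (This equals Bell_6 since the sum runs over all k.)

203


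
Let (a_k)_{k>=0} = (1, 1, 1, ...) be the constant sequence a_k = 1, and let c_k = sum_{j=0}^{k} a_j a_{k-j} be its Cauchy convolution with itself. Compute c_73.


Since a_j = 1 for all j >= 0, the convolution sum becomes
c_k = sum_{j=0}^{k} 1 * 1 = 1 * (k + 1).
Equivalently, the generating function of (a_k) is 1/(1 - x) and its square is 1/(1 - x)^2 = sum_{k>=0} 1(k + 1) x^k.
For k = 73: 1 * 74 = 74.

74


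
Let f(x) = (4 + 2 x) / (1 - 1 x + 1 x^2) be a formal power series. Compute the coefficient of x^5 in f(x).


Write f(x) = sum_{k>=0} a_k x^k. Multiplying both sides by 1 - 1 x + 1 x^2 gives
(1 - 1 x + 1 x^2) sum_{k>=0} a_k x^k = 4 + 2 x.
Matching coefficients:
 x^0: a_0 = 4
 x^1: a_1 - 1 a_0 = 2  =>  a_1 = 1*4 + 2 = 6
 x^k (k >= 2): a_k = 1 a_{k-1} - 1 a_{k-2}.
Iterating: a_2 = 2, a_3 = -4, a_4 = -6, a_5 = -2.
So the coefficient of x^5 is -2.

-2


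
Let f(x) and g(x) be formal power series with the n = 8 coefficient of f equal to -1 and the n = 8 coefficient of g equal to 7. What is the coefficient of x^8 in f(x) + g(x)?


Addition of formal power series is termwise.
The coefficient of x^8 in f + g = -1 + 7
= 6

6


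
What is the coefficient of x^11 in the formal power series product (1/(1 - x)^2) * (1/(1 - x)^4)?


Combine the factors: (1/(1 - x)^2) * (1/(1 - x)^4) = 1/(1 - x)^6.
Then use 1/(1 - x)^r = sum_{k>=0} C(k + r - 1, r - 1) x^k with r = 6 and k = 11:
C(16, 5) = 4368.

4368


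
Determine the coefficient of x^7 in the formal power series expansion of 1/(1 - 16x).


The geometric series identity gives 1/(1 - c x) = sum_{k>=0} c^k x^k, so the coefficient of x^k is c^k.
Here c = 16 and k = 7.
Computing: 16^7 = 268435456

268435456


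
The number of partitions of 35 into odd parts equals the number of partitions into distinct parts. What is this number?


Computing partitions of 35 into odd parts (1, 3, 5, ...):
Using the generating function prod_{k>=0} 1/(1-x^(2k+1)),
the count is 585

585


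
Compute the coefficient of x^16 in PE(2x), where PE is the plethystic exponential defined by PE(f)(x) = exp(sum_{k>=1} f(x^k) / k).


With f(x) = 2x, the exponent is sum_{k>=1} 2 x^k / k = 2 * (-ln(1 - x)). Exponentiating:
PE(2x) = exp(-2 ln(1 - x)) = 1/(1 - x)^2.
By the negative binomial expansion, [x^n] 1/(1 - x)^2 = C(n + 1, 1).
For n = 16: C(17, 1) = 17.

17


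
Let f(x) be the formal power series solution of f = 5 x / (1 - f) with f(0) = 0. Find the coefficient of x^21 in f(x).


Apply Lagrange inversion: f = 5 x * phi(f) with phi(t) = 1/(1 - t), so
[x^n] f = 5^n * (1/n) [t^(n-1)] phi(t)^n = 5^n * (1/n) [t^(n-1)] (1 - t)^(-n) = 5^n * (1/n) C(2n - 2, n - 1) = 5^n * C_{n-1}.
For n = 21: C_20 = C(40, 20) / 21 = 137846528820/21 = 6564120420.
With the 5^21 = 476837158203125 factor, the coefficient is 476837158203125 * 6564120420 = 3130016527175903320312500.

3130016527175903320312500


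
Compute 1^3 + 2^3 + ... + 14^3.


This power sum has a closed form given by Faulhaber's formula
sum_{k=1}^{m} k^p = (1 / (p + 1)) * sum_{j=0}^{p} C(p + 1, j) B_j m^(p + 1 - j),
but for small m direct computation is fastest:
1 + 8 + 27 + 64 + 125 + 216 + 343 + 512 + 729 + 1000 + 1331 + 1728 + 2197 + 2744 = 11025.

11025


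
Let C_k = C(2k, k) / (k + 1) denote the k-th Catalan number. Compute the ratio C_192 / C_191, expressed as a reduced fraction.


Using C_k = (2k)! / (k! (k+1)!), the ratio C_{k+1}/C_k simplifies to
C_{k+1}/C_k = [(2k+2)! / ((k+1)! (k+2)!)] * [k! (k+1)! / (2k)!]
 = (2k+2)(2k+1) / ((k+1)(k+2)) = 2(2k+1) / (k+2).
For k = 191: 2(2*191 + 1) / (191 + 2) = 766/193 = 766/193.

766/193


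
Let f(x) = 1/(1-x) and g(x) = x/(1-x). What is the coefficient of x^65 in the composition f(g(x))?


First simplify the composition: f(g(x)) = 1/(1 - x/(1-x)) = (1-x)/((1-x) - x) = (1-x)/(1-2x).
Now extract the coefficient. Write (1-x)/(1-2x) = 1/(1-2x) - x/(1-2x).
The coefficient of x^n in 1/(1-2x) is 2^n, and in x/(1-2x) is 2^(n-1) (for n >= 1).
So the coefficient of x^65 is 2^65 - 2^64 = 36893488147419103232 - 18446744073709551616 = 18446744073709551616.

18446744073709551616


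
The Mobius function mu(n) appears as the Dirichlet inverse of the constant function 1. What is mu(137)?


137 = 137 (all distinct primes).
mu(137) = (-1)^1 = -1

-1


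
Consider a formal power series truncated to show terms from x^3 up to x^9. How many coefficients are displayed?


From x^3 to x^9 inclusive, the count is 9 - 3 + 1 = 7.

7


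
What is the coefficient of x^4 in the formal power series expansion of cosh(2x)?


The Maclaurin series is cosh(t) = sum_{m>=0} t^(2m) / (2m)!, so substituting t = 2x, only even powers of x are nonzero, with coefficient of x^(2m) equal to 2^(2m) / (2m)!.
For x^4 the coefficient is 2^4/4! = 16/24 = 2/3.

2/3


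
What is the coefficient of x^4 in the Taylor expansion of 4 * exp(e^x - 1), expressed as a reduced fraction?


exp(e^x - 1) = sum_{k>=0} Bell_k x^k / k!, where Bell_k is the k-th Bell number.
So the coefficient of x^4 is 4 * Bell_4 / 4!.
Computing: Bell_4 = 15 and 4! = 24, giving
4 * 15/24 = 5/2.

5/2


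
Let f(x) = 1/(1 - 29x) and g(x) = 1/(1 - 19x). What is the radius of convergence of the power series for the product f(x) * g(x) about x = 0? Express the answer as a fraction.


The radius of 1/(1 - 29x) is 1/29 (nearest singularity at x = 1/29), and the radius of 1/(1 - 19x) is 1/19.
The product f(x)*g(x) = 1/((1 - 29x)(1 - 19x)) has singularities at both 1/29 and 1/19, so its radius of convergence is the distance to the nearest one:
min(1/29, 1/19) = 1/29.

1/29


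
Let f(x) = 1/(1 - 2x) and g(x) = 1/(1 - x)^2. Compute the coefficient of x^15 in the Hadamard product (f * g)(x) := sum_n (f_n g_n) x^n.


f has coefficients f_k = 2^k. For g = 1/(1 - x)^2 the coefficient is g_k = C(k + 1, 1) = k + 1. The Hadamard coefficient is (f * g)_k = 2^k * (k + 1).
For k = 15: 2^15 * 16 = 32768 * 16 = 524288.

524288


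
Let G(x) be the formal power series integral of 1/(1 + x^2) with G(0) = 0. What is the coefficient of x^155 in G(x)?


1/(1 + x^2) = sum_{j>=0} (-1)^j x^(2j). Integrating termwise with G(0) = 0:
G(x) = sum_{j>=0} (-1)^j x^(2j+1) / (2j+1) = arctan(x).
Only odd powers are nonzero. For x^155 write 155 = 2*77 + 1, giving
(-1)^77 / 155 = -1/155 = -1/155.

-1/155


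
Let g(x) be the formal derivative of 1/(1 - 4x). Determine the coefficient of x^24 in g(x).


Differentiate termwise: d/dx sum_{k>=0} 4^k x^k = sum_{k>=1} k 4^k x^(k-1) = sum_{j>=0} (j+1) 4^(j+1) x^j.
Equivalently, d/dx [1/(1 - 4x)] = 4/(1 - 4x)^2.
For j = 24: 25 * 4^25 = 25 * 1125899906842624 = 28147497671065600.

28147497671065600


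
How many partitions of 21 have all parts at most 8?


Using the generating function (1-x)^(-1)(1-x^2)^(-1)...(1-x^8)^(-1),
the coefficient of x^21 counts these restricted partitions.
Result = 525

525


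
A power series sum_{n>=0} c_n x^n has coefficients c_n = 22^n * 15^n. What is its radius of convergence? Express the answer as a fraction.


By the root test (Cauchy-Hadamard), the radius is R = 1 / limsup_n |c_n|^(1/n).
Here |c_n|^(1/n) = (22^n * 15^n)^(1/n) = 22 * 15 = 330 for all n.
So R = 1/330 = 1/330.

1/330


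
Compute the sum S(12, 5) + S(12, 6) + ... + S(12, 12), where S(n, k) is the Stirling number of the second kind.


By definition, S(n, k) counts partitions of an n-set into exactly k nonempty blocks.
Computing row n = 12 for k = 5..12:
S(12, k): 1379400, 1323652, 627396, 159027, 22275, 1705, 66, 1
Sum = 3513522.

3513522


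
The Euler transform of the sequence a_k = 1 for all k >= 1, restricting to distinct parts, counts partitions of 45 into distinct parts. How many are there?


Partitions of 45 into distinct parts can be computed via generating function.
Product (1+x)(1+x^2)(1+x^3)...
The coefficient of x^45 = 2048

2048


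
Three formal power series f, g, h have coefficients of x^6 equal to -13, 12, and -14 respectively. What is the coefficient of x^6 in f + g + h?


Series addition is componentwise:
-13 + 12 + -14
= -15

-15


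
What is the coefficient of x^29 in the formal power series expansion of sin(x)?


The Maclaurin series is sin(t) = sum_{k>=0} (-1)^k t^(2k+1) / (2k+1)!, so substituting t = x, only odd powers of x are nonzero, with coefficient of x^(2k+1) equal to (-1)^k / (2k+1)!.
Write 29 = 2*14 + 1, giving the coefficient (-1)^14 / 29! = 1/8841761993739701954543616000000 = 1/8841761993739701954543616000000.

1/8841761993739701954543616000000


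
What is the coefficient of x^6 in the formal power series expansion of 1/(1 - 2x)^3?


The general identity 1/(1 - c x)^r = sum_{k>=0} c^k C(k + r - 1, r - 1) x^k follows by substituting y = c x into 1/(1 - y)^r = sum_{k>=0} C(k + r - 1, r - 1) y^k.
For c = 2, r = 3, k = 6:
2^6 * C(8, 2) = 64 * 28 = 1792.

1792


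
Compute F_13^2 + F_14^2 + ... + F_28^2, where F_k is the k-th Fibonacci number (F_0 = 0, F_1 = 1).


There is a standard identity sum_{k=0}^{N} F_k^2 = F_N * F_{N+1} (proved inductively from the telescoping relation F_k^2 = F_k F_{k+1} - F_{k-1} F_k). Then
sum_{k=13}^{28} F_k^2 = F_28 F_29 - F_12 F_13.
Computing: F_28 = 317811, F_29 = 514229, F_12 = 144, F_13 = 233.
Sum = 317811 * 514229 - 144 * 233 = 163427599167.

163427599167


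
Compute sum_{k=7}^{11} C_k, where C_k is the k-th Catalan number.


C_7 through C_11: 429, 1430, 4862, 16796, 58786
Sum = 429 + 1430 + 4862 + 16796 + 58786
= 82303

82303


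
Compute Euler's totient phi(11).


phi(n) counts integers in [1, n] coprime to n. Using the multiplicative formula phi(n) = n * prod_{p | n} (1 - 1/p):
11 = 11, so
phi(11) = 11 * (1 - 1/11) = 10.

10


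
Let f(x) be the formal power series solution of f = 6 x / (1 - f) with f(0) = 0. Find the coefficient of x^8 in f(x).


Apply Lagrange inversion: f = 6 x * phi(f) with phi(t) = 1/(1 - t), so
[x^n] f = 6^n * (1/n) [t^(n-1)] phi(t)^n = 6^n * (1/n) [t^(n-1)] (1 - t)^(-n) = 6^n * (1/n) C(2n - 2, n - 1) = 6^n * C_{n-1}.
For n = 8: C_7 = C(14, 7) / 8 = 3432/8 = 429.
With the 6^8 = 1679616 factor, the coefficient is 1679616 * 429 = 720555264.

720555264


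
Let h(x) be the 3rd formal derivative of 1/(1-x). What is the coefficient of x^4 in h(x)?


Differentiating 3 times: d^3/dx^3 [1/(1-x)] = 3!/(1-x)^4.
The expansion 1/(1-x)^4 = sum_{k>=0} C(k+3, 3) x^k, so the coefficient of x^n in 3!/(1-x)^4 is 3! * C(n+3, 3).
For n = 4: 6 * C(7, 3) = 6 * 35 = 210

210


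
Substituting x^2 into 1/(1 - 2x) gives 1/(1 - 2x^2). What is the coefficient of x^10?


The coefficient of x^(2m) in 1/(1 - 2x^2) is 2^m.
With n = 10 = 2*5, the coefficient is 2^5 = 32.

32


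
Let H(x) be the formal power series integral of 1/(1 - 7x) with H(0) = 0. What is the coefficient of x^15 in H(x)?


1/(1 - 7x) = sum_{k>=0} 7^k x^k. Integrating termwise with H(0) = 0:
H(x) = sum_{k>=0} 7^k x^(k+1) / (k+1) = sum_{m>=1} 7^(m-1) x^m / m.
For m = 15: 7^14/15 = 678223072849/15 = 678223072849/15.

678223072849/15


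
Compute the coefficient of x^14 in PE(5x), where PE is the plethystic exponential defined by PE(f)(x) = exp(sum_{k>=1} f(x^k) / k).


With f(x) = 5x, the exponent is sum_{k>=1} 5 x^k / k = 5 * (-ln(1 - x)). Exponentiating:
PE(5x) = exp(-5 ln(1 - x)) = 1/(1 - x)^5.
By the negative binomial expansion, [x^n] 1/(1 - x)^5 = C(n + 4, 4).
For n = 14: C(18, 4) = 3060.

3060


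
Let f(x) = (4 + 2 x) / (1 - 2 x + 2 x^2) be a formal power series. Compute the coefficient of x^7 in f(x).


Write f(x) = sum_{k>=0} a_k x^k. Multiplying both sides by 1 - 2 x + 2 x^2 gives
(1 - 2 x + 2 x^2) sum_{k>=0} a_k x^k = 4 + 2 x.
Matching coefficients:
 x^0: a_0 = 4
 x^1: a_1 - 2 a_0 = 2  =>  a_1 = 2*4 + 2 = 10
 x^k (k >= 2): a_k = 2 a_{k-1} - 2 a_{k-2}.
Iterating: a_2 = 12, a_3 = 4, a_4 = -16, a_5 = -40, a_6 = -48, a_7 = -16.
So the coefficient of x^7 is -16.

-16
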